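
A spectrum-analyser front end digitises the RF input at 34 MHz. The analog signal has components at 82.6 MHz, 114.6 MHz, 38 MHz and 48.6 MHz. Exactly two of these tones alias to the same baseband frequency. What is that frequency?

14.6 MHz

fs/2 = 17 MHz.
82.6 MHz mod fs = 14.6 MHz.
14.6 MHz ≤ fs/2 = 17 MHz, appears at 14.6 MHz.
114.6 MHz mod fs = 12.6 MHz.
12.6 MHz ≤ fs/2 = 17 MHz, appears at 12.6 MHz.
38 MHz mod fs = 4 MHz.
4 MHz ≤ fs/2 = 17 MHz, appears at 4 MHz.
48.6 MHz mod fs = 14.6 MHz.
14.6 MHz ≤ fs/2 = 17 MHz, appears at 14.6 MHz.
48.6 MHz and 82.6 MHz both map to 14.6 MHz.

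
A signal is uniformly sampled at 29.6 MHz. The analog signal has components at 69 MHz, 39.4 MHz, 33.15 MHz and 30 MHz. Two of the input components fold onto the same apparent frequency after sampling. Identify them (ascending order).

fs/2 = 14.8 MHz.
69 MHz mod fs = 9.8 MHz.
9.8 MHz ≤ fs/2 = 14.8 MHz, appears at 9.8 MHz.
39.4 MHz mod fs = 9.8 MHz.
9.8 MHz ≤ fs/2 = 14.8 MHz, appears at 9.8 MHz.
33.15 MHz mod fs = 3.55 MHz.
3.55 MHz ≤ fs/2 = 14.8 MHz, appears at 3.55 MHz.
30 MHz mod fs = 0.4 MHz.
0.4 MHz ≤ fs/2 = 14.8 MHz, appears at 0.4 MHz.
39.4 MHz and 69 MHz both map to 9.8 MHz.

39.4 MHz, 69 MHz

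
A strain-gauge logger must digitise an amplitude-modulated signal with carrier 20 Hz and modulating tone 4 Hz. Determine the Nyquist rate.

AM sidebands sit at fc ± fm = 16 Hz and 24 Hz.
Highest-frequency component: 24 Hz.
Nyquist rate = 2 × 24 Hz = 48 Hz.

48 Hz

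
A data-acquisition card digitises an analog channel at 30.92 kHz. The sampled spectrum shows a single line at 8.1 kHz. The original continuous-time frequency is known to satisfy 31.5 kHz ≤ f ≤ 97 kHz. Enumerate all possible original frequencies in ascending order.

Frequencies that alias to 8.1 kHz are k·fs ± 8.1 kHz for integer k ≥ 0.
k=0: 8.1 kHz.
k=1: 22.82 kHz, 39.02 kHz.
k=2: 53.74 kHz, 69.94 kHz.
k=3: 84.66 kHz, 100.86 kHz.
k=4: 115.58 kHz, 131.78 kHz.
Within [31.5 kHz, 97 kHz]: 39.02 kHz, 53.74 kHz, 69.94 kHz, 84.66 kHz.

39.02 kHz, 53.74 kHz, 69.94 kHz, 84.66 kHz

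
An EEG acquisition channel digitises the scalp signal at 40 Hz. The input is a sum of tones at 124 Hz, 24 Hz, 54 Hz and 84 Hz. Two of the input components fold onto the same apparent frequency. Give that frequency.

fs/2 = 20 Hz.
124 Hz mod fs = 4 Hz.
4 Hz ≤ fs/2 = 20 Hz, appears at 4 Hz.
24 Hz > fs/2 = 20 Hz, folds to fs − 24 Hz = 16 Hz.
54 Hz mod fs = 14 Hz.
14 Hz ≤ fs/2 = 20 Hz, appears at 14 Hz.
84 Hz mod fs = 4 Hz.
4 Hz ≤ fs/2 = 20 Hz, appears at 4 Hz.
84 Hz and 124 Hz both map to 4 Hz.

4 Hz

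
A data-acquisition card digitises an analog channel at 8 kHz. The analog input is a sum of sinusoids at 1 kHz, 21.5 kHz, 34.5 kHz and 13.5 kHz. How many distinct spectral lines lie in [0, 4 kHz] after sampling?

2

fs/2 = 4 kHz.
1 kHz ≤ fs/2 = 4 kHz, passes unchanged.
21.5 kHz mod fs = 5.5 kHz.
5.5 kHz > fs/2 = 4 kHz, folds to fs − 5.5 kHz = 2.5 kHz.
34.5 kHz mod fs = 2.5 kHz.
2.5 kHz ≤ fs/2 = 4 kHz, appears at 2.5 kHz.
13.5 kHz mod fs = 5.5 kHz.
5.5 kHz > fs/2 = 4 kHz, folds to fs − 5.5 kHz = 2.5 kHz.
Distinct values: {1 kHz, 2.5 kHz} → 2.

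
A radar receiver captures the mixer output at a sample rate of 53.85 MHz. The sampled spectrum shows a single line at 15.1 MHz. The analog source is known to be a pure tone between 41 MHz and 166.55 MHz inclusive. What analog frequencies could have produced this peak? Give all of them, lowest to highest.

68.95 MHz, 92.6 MHz, 122.8 MHz, 146.45 MHz

Frequencies that alias to 15.1 MHz are k·fs ± 15.1 MHz for integer k ≥ 0.
k=0: 15.1 MHz.
k=1: 38.75 MHz, 68.95 MHz.
k=2: 92.6 MHz, 122.8 MHz.
k=3: 146.45 MHz, 176.65 MHz.
k=4: 200.3 MHz, 230.5 MHz.
Within [41 MHz, 166.55 MHz]: 68.95 MHz, 92.6 MHz, 122.8 MHz, 146.45 MHz.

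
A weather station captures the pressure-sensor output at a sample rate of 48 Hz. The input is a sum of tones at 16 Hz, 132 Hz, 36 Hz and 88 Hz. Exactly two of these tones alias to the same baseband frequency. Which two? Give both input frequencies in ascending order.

fs/2 = 24 Hz.
16 Hz ≤ fs/2 = 24 Hz, passes unchanged.
132 Hz mod fs = 36 Hz.
36 Hz > fs/2 = 24 Hz, folds to fs − 36 Hz = 12 Hz.
36 Hz > fs/2 = 24 Hz, folds to fs − 36 Hz = 12 Hz.
88 Hz mod fs = 40 Hz.
40 Hz > fs/2 = 24 Hz, folds to fs − 40 Hz = 8 Hz.
36 Hz and 132 Hz both map to 12 Hz.

36 Hz, 132 Hz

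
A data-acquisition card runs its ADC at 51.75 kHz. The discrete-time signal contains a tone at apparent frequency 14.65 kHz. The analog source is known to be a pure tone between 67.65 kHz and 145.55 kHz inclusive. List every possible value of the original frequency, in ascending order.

88.85 kHz, 118.15 kHz, 140.6 kHz

Frequencies that alias to 14.65 kHz are k·fs ± 14.65 kHz for integer k ≥ 0.
k=0: 14.65 kHz.
k=1: 37.1 kHz, 66.4 kHz.
k=2: 88.85 kHz, 118.15 kHz.
k=3: 140.6 kHz, 169.9 kHz.
k=4: 192.35 kHz, 221.65 kHz.
Within [67.65 kHz, 145.55 kHz]: 88.85 kHz, 118.15 kHz, 140.6 kHz.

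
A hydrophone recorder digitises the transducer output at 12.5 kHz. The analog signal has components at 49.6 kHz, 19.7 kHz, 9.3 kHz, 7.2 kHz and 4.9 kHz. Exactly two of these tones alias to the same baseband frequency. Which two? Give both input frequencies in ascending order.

7.2 kHz, 19.7 kHz

fs/2 = 6.25 kHz.
49.6 kHz mod fs = 12.1 kHz.
12.1 kHz > fs/2 = 6.25 kHz, folds to fs − 12.1 kHz = 0.4 kHz.
19.7 kHz mod fs = 7.2 kHz.
7.2 kHz > fs/2 = 6.25 kHz, folds to fs − 7.2 kHz = 5.3 kHz.
9.3 kHz > fs/2 = 6.25 kHz, folds to fs − 9.3 kHz = 3.2 kHz.
7.2 kHz > fs/2 = 6.25 kHz, folds to fs − 7.2 kHz = 5.3 kHz.
4.9 kHz ≤ fs/2 = 6.25 kHz, passes unchanged.
7.2 kHz and 19.7 kHz both map to 5.3 kHz.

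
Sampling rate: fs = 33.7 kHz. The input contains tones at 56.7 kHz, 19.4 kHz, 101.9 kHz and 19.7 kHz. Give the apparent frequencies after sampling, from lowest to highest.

fs/2 = 16.85 kHz.
56.7 kHz mod fs = 23 kHz.
23 kHz > fs/2 = 16.85 kHz, folds to fs − 23 kHz = 10.7 kHz.
19.4 kHz > fs/2 = 16.85 kHz, folds to fs − 19.4 kHz = 14.3 kHz.
101.9 kHz mod fs = 0.8 kHz.
0.8 kHz ≤ fs/2 = 16.85 kHz, appears at 0.8 kHz.
19.7 kHz > fs/2 = 16.85 kHz, folds to fs − 19.7 kHz = 14 kHz.
Distinct values: {0.8 kHz, 10.7 kHz, 14 kHz, 14.3 kHz}.

0.8 kHz, 10.7 kHz, 14 kHz, 14.3 kHz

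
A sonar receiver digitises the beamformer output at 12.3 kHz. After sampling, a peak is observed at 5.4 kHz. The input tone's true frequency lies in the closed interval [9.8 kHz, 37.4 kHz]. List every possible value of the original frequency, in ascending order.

Frequencies that alias to 5.4 kHz are k·fs ± 5.4 kHz for integer k ≥ 0.
k=0: 5.4 kHz.
k=1: 6.9 kHz, 17.7 kHz.
k=2: 19.2 kHz, 30 kHz.
k=3: 31.5 kHz, 42.3 kHz.
k=4: 43.8 kHz, 54.6 kHz.
Within [9.8 kHz, 37.4 kHz]: 17.7 kHz, 19.2 kHz, 30 kHz, 31.5 kHz.

17.7 kHz, 19.2 kHz, 30 kHz, 31.5 kHz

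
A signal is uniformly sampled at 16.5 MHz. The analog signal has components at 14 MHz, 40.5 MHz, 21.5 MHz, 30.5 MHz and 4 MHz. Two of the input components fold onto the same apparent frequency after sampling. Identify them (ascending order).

fs/2 = 8.25 MHz.
14 MHz > fs/2 = 8.25 MHz, folds to fs − 14 MHz = 2.5 MHz.
40.5 MHz mod fs = 7.5 MHz.
7.5 MHz ≤ fs/2 = 8.25 MHz, appears at 7.5 MHz.
21.5 MHz mod fs = 5 MHz.
5 MHz ≤ fs/2 = 8.25 MHz, appears at 5 MHz.
30.5 MHz mod fs = 14 MHz.
14 MHz > fs/2 = 8.25 MHz, folds to fs − 14 MHz = 2.5 MHz.
4 MHz ≤ fs/2 = 8.25 MHz, passes unchanged.
14 MHz and 30.5 MHz both map to 2.5 MHz.

14 MHz, 30.5 MHz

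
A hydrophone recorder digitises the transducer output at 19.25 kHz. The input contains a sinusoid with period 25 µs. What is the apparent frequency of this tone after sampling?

T = 25 µs → f = 1/T = 40 kHz.
40 kHz mod fs = 1.5 kHz.
1.5 kHz ≤ fs/2 = 9.625 kHz, appears at 1.5 kHz.

1.5 kHz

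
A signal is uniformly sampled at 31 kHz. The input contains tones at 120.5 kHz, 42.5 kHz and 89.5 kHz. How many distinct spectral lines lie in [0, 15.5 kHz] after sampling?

fs/2 = 15.5 kHz.
120.5 kHz mod fs = 27.5 kHz.
27.5 kHz > fs/2 = 15.5 kHz, folds to fs − 27.5 kHz = 3.5 kHz.
42.5 kHz mod fs = 11.5 kHz.
11.5 kHz ≤ fs/2 = 15.5 kHz, appears at 11.5 kHz.
89.5 kHz mod fs = 27.5 kHz.
27.5 kHz > fs/2 = 15.5 kHz, folds to fs − 27.5 kHz = 3.5 kHz.
Distinct values: {3.5 kHz, 11.5 kHz} → 2.

2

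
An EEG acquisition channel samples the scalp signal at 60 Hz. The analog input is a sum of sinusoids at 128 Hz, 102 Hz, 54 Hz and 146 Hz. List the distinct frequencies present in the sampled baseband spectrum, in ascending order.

6 Hz, 8 Hz, 18 Hz, 26 Hz

fs/2 = 30 Hz.
128 Hz mod fs = 8 Hz.
8 Hz ≤ fs/2 = 30 Hz, appears at 8 Hz.
102 Hz mod fs = 42 Hz.
42 Hz > fs/2 = 30 Hz, folds to fs − 42 Hz = 18 Hz.
54 Hz > fs/2 = 30 Hz, folds to fs − 54 Hz = 6 Hz.
146 Hz mod fs = 26 Hz.
26 Hz ≤ fs/2 = 30 Hz, appears at 26 Hz.
Distinct values: {6 Hz, 8 Hz, 18 Hz, 26 Hz}.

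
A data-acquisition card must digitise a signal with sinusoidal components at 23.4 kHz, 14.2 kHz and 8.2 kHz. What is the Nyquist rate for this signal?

46.8 kHz

Highest-frequency component: 23.4 kHz.
Nyquist rate = 2 × 23.4 kHz = 46.8 kHz.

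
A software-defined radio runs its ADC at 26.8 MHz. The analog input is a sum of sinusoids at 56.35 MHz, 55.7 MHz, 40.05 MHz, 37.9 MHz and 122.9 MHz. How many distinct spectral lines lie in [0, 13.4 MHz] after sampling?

fs/2 = 13.4 MHz.
56.35 MHz mod fs = 2.75 MHz.
2.75 MHz ≤ fs/2 = 13.4 MHz, appears at 2.75 MHz.
55.7 MHz mod fs = 2.1 MHz.
2.1 MHz ≤ fs/2 = 13.4 MHz, appears at 2.1 MHz.
40.05 MHz mod fs = 13.25 MHz.
13.25 MHz ≤ fs/2 = 13.4 MHz, appears at 13.25 MHz.
37.9 MHz mod fs = 11.1 MHz.
11.1 MHz ≤ fs/2 = 13.4 MHz, appears at 11.1 MHz.
122.9 MHz mod fs = 15.7 MHz.
15.7 MHz > fs/2 = 13.4 MHz, folds to fs − 15.7 MHz = 11.1 MHz.
Distinct values: {2.1 MHz, 2.75 MHz, 11.1 MHz, 13.25 MHz} → 4.

4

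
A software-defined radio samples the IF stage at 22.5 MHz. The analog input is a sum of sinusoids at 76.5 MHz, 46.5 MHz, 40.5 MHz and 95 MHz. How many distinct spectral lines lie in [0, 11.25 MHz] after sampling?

4

fs/2 = 11.25 MHz.
76.5 MHz mod fs = 9 MHz.
9 MHz ≤ fs/2 = 11.25 MHz, appears at 9 MHz.
46.5 MHz mod fs = 1.5 MHz.
1.5 MHz ≤ fs/2 = 11.25 MHz, appears at 1.5 MHz.
40.5 MHz mod fs = 18 MHz.
18 MHz > fs/2 = 11.25 MHz, folds to fs − 18 MHz = 4.5 MHz.
95 MHz mod fs = 5 MHz.
5 MHz ≤ fs/2 = 11.25 MHz, appears at 5 MHz.
Distinct values: {1.5 MHz, 4.5 MHz, 5 MHz, 9 MHz} → 4.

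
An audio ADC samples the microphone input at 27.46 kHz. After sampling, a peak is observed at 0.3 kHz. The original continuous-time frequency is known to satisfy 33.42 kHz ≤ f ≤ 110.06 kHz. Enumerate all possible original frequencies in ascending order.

54.62 kHz, 55.22 kHz, 82.08 kHz, 82.68 kHz, 109.54 kHz

Frequencies that alias to 0.3 kHz are k·fs ± 0.3 kHz for integer k ≥ 0.
k=0: 0.3 kHz.
k=1: 27.16 kHz, 27.76 kHz.
k=2: 54.62 kHz, 55.22 kHz.
k=3: 82.08 kHz, 82.68 kHz.
k=4: 109.54 kHz, 110.14 kHz.
k=5: 137 kHz, 137.6 kHz.
Within [33.42 kHz, 110.06 kHz]: 54.62 kHz, 55.22 kHz, 82.08 kHz, 82.68 kHz, 109.54 kHz.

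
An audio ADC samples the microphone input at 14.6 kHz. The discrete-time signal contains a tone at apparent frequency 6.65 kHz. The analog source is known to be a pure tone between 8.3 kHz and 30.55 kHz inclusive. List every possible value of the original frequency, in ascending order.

Frequencies that alias to 6.65 kHz are k·fs ± 6.65 kHz for integer k ≥ 0.
k=0: 6.65 kHz.
k=1: 7.95 kHz, 21.25 kHz.
k=2: 22.55 kHz, 35.85 kHz.
k=3: 37.15 kHz, 50.45 kHz.
Within [8.3 kHz, 30.55 kHz]: 21.25 kHz, 22.55 kHz.

21.25 kHz, 22.55 kHz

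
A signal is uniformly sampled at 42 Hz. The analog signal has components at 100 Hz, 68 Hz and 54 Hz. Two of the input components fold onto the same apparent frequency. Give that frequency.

fs/2 = 21 Hz.
100 Hz mod fs = 16 Hz.
16 Hz ≤ fs/2 = 21 Hz, appears at 16 Hz.
68 Hz mod fs = 26 Hz.
26 Hz > fs/2 = 21 Hz, folds to fs − 26 Hz = 16 Hz.
54 Hz mod fs = 12 Hz.
12 Hz ≤ fs/2 = 21 Hz, appears at 12 Hz.
68 Hz and 100 Hz both map to 16 Hz.

16 Hz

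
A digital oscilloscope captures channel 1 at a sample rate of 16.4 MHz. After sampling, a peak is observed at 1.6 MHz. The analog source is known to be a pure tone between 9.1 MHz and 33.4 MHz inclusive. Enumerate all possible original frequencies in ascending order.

Frequencies that alias to 1.6 MHz are k·fs ± 1.6 MHz for integer k ≥ 0.
k=0: 1.6 MHz.
k=1: 14.8 MHz, 18 MHz.
k=2: 31.2 MHz, 34.4 MHz.
k=3: 47.6 MHz, 50.8 MHz.
Within [9.1 MHz, 33.4 MHz]: 14.8 MHz, 18 MHz, 31.2 MHz.

14.8 MHz, 18 MHz, 31.2 MHz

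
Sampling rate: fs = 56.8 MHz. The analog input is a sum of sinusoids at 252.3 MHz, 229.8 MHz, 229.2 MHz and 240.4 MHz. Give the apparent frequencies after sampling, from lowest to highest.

2 MHz, 2.6 MHz, 13.2 MHz, 25.1 MHz

fs/2 = 28.4 MHz.
252.3 MHz mod fs = 25.1 MHz.
25.1 MHz ≤ fs/2 = 28.4 MHz, appears at 25.1 MHz.
229.8 MHz mod fs = 2.6 MHz.
2.6 MHz ≤ fs/2 = 28.4 MHz, appears at 2.6 MHz.
229.2 MHz mod fs = 2 MHz.
2 MHz ≤ fs/2 = 28.4 MHz, appears at 2 MHz.
240.4 MHz mod fs = 13.2 MHz.
13.2 MHz ≤ fs/2 = 28.4 MHz, appears at 13.2 MHz.
Distinct values: {2 MHz, 2.6 MHz, 13.2 MHz, 25.1 MHz}.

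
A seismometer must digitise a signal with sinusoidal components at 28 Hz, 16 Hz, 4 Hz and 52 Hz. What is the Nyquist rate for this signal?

Highest-frequency component: 52 Hz.
Nyquist rate = 2 × 52 Hz = 104 Hz.

104 Hz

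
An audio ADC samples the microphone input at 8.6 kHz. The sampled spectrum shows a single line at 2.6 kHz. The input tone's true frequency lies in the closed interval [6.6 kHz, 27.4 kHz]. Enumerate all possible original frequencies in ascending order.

Frequencies that alias to 2.6 kHz are k·fs ± 2.6 kHz for integer k ≥ 0.
k=0: 2.6 kHz.
k=1: 6 kHz, 11.2 kHz.
k=2: 14.6 kHz, 19.8 kHz.
k=3: 23.2 kHz, 28.4 kHz.
k=4: 31.8 kHz, 37 kHz.
Within [6.6 kHz, 27.4 kHz]: 11.2 kHz, 14.6 kHz, 19.8 kHz, 23.2 kHz.

11.2 kHz, 14.6 kHz, 19.8 kHz, 23.2 kHz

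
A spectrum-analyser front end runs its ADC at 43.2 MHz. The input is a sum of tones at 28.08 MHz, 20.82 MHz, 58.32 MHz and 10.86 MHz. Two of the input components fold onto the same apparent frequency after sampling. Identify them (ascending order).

fs/2 = 21.6 MHz.
28.08 MHz > fs/2 = 21.6 MHz, folds to fs − 28.08 MHz = 15.12 MHz.
20.82 MHz ≤ fs/2 = 21.6 MHz, passes unchanged.
58.32 MHz mod fs = 15.12 MHz.
15.12 MHz ≤ fs/2 = 21.6 MHz, appears at 15.12 MHz.
10.86 MHz ≤ fs/2 = 21.6 MHz, passes unchanged.
28.08 MHz and 58.32 MHz both map to 15.12 MHz.

28.08 MHz, 58.32 MHz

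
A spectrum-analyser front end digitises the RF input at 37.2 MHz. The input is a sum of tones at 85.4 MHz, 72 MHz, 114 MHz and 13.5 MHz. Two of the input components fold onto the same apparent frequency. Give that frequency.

fs/2 = 18.6 MHz.
85.4 MHz mod fs = 11 MHz.
11 MHz ≤ fs/2 = 18.6 MHz, appears at 11 MHz.
72 MHz mod fs = 34.8 MHz.
34.8 MHz > fs/2 = 18.6 MHz, folds to fs − 34.8 MHz = 2.4 MHz.
114 MHz mod fs = 2.4 MHz.
2.4 MHz ≤ fs/2 = 18.6 MHz, appears at 2.4 MHz.
13.5 MHz ≤ fs/2 = 18.6 MHz, passes unchanged.
72 MHz and 114 MHz both map to 2.4 MHz.

2.4 MHz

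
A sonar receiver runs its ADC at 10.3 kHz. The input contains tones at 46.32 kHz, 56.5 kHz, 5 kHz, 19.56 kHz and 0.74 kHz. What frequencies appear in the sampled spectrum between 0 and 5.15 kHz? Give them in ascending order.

fs/2 = 5.15 kHz.
46.32 kHz mod fs = 5.12 kHz.
5.12 kHz ≤ fs/2 = 5.15 kHz, appears at 5.12 kHz.
56.5 kHz mod fs = 5 kHz.
5 kHz ≤ fs/2 = 5.15 kHz, appears at 5 kHz.
5 kHz ≤ fs/2 = 5.15 kHz, passes unchanged.
19.56 kHz mod fs = 9.26 kHz.
9.26 kHz > fs/2 = 5.15 kHz, folds to fs − 9.26 kHz = 1.04 kHz.
0.74 kHz ≤ fs/2 = 5.15 kHz, passes unchanged.
Distinct values: {0.74 kHz, 1.04 kHz, 5 kHz, 5.12 kHz}.

0.74 kHz, 1.04 kHz, 5 kHz, 5.12 kHz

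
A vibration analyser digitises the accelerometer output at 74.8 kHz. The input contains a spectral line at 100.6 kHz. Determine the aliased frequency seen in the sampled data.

25.8 kHz

100.6 kHz mod fs = 25.8 kHz.
25.8 kHz ≤ fs/2 = 37.4 kHz, appears at 25.8 kHz.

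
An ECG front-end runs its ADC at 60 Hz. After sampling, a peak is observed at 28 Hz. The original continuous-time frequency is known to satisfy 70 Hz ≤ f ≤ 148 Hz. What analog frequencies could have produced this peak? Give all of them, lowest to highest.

Frequencies that alias to 28 Hz are k·fs ± 28 Hz for integer k ≥ 0.
k=0: 28 Hz.
k=1: 32 Hz, 88 Hz.
k=2: 92 Hz, 148 Hz.
k=3: 152 Hz, 208 Hz.
Within [70 Hz, 148 Hz]: 88 Hz, 92 Hz, 148 Hz.

88 Hz, 92 Hz, 148 Hz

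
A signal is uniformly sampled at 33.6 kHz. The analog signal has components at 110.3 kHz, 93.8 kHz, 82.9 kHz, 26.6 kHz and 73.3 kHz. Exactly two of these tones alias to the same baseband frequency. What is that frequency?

7 kHz

fs/2 = 16.8 kHz.
110.3 kHz mod fs = 9.5 kHz.
9.5 kHz ≤ fs/2 = 16.8 kHz, appears at 9.5 kHz.
93.8 kHz mod fs = 26.6 kHz.
26.6 kHz > fs/2 = 16.8 kHz, folds to fs − 26.6 kHz = 7 kHz.
82.9 kHz mod fs = 15.7 kHz.
15.7 kHz ≤ fs/2 = 16.8 kHz, appears at 15.7 kHz.
26.6 kHz > fs/2 = 16.8 kHz, folds to fs − 26.6 kHz = 7 kHz.
73.3 kHz mod fs = 6.1 kHz.
6.1 kHz ≤ fs/2 = 16.8 kHz, appears at 6.1 kHz.
26.6 kHz and 93.8 kHz both map to 7 kHz.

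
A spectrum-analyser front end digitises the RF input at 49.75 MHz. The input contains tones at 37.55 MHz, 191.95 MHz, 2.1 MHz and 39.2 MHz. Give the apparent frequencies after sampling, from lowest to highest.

fs/2 = 24.875 MHz.
37.55 MHz > fs/2 = 24.875 MHz, folds to fs − 37.55 MHz = 12.2 MHz.
191.95 MHz mod fs = 42.7 MHz.
42.7 MHz > fs/2 = 24.875 MHz, folds to fs − 42.7 MHz = 7.05 MHz.
2.1 MHz ≤ fs/2 = 24.875 MHz, passes unchanged.
39.2 MHz > fs/2 = 24.875 MHz, folds to fs − 39.2 MHz = 10.55 MHz.
Distinct values: {2.1 MHz, 7.05 MHz, 10.55 MHz, 12.2 MHz}.

2.1 MHz, 7.05 MHz, 10.55 MHz, 12.2 MHz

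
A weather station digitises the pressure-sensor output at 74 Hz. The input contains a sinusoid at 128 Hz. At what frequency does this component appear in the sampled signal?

20 Hz

128 Hz mod fs = 54 Hz.
54 Hz > fs/2 = 37 Hz, folds to fs − 54 Hz = 20 Hz.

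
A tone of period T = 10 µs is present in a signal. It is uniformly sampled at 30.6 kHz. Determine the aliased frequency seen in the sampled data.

8.2 kHz

T = 10 µs → f = 1/T = 100 kHz.
100 kHz mod fs = 8.2 kHz.
8.2 kHz ≤ fs/2 = 15.3 kHz, appears at 8.2 kHz.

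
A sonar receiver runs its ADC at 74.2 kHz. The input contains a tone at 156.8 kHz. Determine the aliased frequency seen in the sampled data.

156.8 kHz mod fs = 8.4 kHz.
8.4 kHz ≤ fs/2 = 37.1 kHz, appears at 8.4 kHz.

8.4 kHz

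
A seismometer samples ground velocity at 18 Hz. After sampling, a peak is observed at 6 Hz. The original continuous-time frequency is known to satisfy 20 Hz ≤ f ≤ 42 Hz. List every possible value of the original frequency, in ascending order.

Frequencies that alias to 6 Hz are k·fs ± 6 Hz for integer k ≥ 0.
k=0: 6 Hz.
k=1: 12 Hz, 24 Hz.
k=2: 30 Hz, 42 Hz.
k=3: 48 Hz, 60 Hz.
Within [20 Hz, 42 Hz]: 24 Hz, 30 Hz, 42 Hz.

24 Hz, 30 Hz, 42 Hz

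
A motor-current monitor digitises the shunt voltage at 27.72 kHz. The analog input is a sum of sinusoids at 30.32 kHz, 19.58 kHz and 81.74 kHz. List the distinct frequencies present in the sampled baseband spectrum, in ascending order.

1.42 kHz, 2.6 kHz, 8.14 kHz

fs/2 = 13.86 kHz.
30.32 kHz mod fs = 2.6 kHz.
2.6 kHz ≤ fs/2 = 13.86 kHz, appears at 2.6 kHz.
19.58 kHz > fs/2 = 13.86 kHz, folds to fs − 19.58 kHz = 8.14 kHz.
81.74 kHz mod fs = 26.3 kHz.
26.3 kHz > fs/2 = 13.86 kHz, folds to fs − 26.3 kHz = 1.42 kHz.
Distinct values: {1.42 kHz, 2.6 kHz, 8.14 kHz}.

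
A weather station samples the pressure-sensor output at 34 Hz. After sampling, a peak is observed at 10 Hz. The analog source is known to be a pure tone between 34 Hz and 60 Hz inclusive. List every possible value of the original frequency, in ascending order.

44 Hz, 58 Hz

Frequencies that alias to 10 Hz are k·fs ± 10 Hz for integer k ≥ 0.
k=0: 10 Hz.
k=1: 24 Hz, 44 Hz.
k=2: 58 Hz, 78 Hz.
k=3: 92 Hz, 112 Hz.
Within [34 Hz, 60 Hz]: 44 Hz, 58 Hz.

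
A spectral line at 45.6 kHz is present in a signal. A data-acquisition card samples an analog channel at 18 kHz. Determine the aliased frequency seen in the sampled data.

8.4 kHz

45.6 kHz mod fs = 9.6 kHz.
9.6 kHz > fs/2 = 9 kHz, folds to fs − 9.6 kHz = 8.4 kHz.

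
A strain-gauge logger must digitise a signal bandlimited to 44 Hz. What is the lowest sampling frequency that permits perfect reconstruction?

Nyquist rate = 2 × 44 Hz = 88 Hz.

88 Hz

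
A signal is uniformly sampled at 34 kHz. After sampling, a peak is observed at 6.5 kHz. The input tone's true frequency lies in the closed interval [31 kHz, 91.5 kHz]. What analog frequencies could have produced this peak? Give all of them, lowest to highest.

40.5 kHz, 61.5 kHz, 74.5 kHz

Frequencies that alias to 6.5 kHz are k·fs ± 6.5 kHz for integer k ≥ 0.
k=0: 6.5 kHz.
k=1: 27.5 kHz, 40.5 kHz.
k=2: 61.5 kHz, 74.5 kHz.
k=3: 95.5 kHz, 108.5 kHz.
Within [31 kHz, 91.5 kHz]: 40.5 kHz, 61.5 kHz, 74.5 kHz.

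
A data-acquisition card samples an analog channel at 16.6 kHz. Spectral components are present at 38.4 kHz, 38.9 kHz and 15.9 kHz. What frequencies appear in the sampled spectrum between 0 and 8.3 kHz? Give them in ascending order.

0.7 kHz, 5.2 kHz, 5.7 kHz

fs/2 = 8.3 kHz.
38.4 kHz mod fs = 5.2 kHz.
5.2 kHz ≤ fs/2 = 8.3 kHz, appears at 5.2 kHz.
38.9 kHz mod fs = 5.7 kHz.
5.7 kHz ≤ fs/2 = 8.3 kHz, appears at 5.7 kHz.
15.9 kHz > fs/2 = 8.3 kHz, folds to fs − 15.9 kHz = 0.7 kHz.
Distinct values: {0.7 kHz, 5.2 kHz, 5.7 kHz}.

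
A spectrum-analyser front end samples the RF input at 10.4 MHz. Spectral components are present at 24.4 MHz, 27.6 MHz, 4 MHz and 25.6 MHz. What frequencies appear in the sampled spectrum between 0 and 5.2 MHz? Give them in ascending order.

fs/2 = 5.2 MHz.
24.4 MHz mod fs = 3.6 MHz.
3.6 MHz ≤ fs/2 = 5.2 MHz, appears at 3.6 MHz.
27.6 MHz mod fs = 6.8 MHz.
6.8 MHz > fs/2 = 5.2 MHz, folds to fs − 6.8 MHz = 3.6 MHz.
4 MHz ≤ fs/2 = 5.2 MHz, passes unchanged.
25.6 MHz mod fs = 4.8 MHz.
4.8 MHz ≤ fs/2 = 5.2 MHz, appears at 4.8 MHz.
Distinct values: {3.6 MHz, 4 MHz, 4.8 MHz}.

3.6 MHz, 4 MHz, 4.8 MHz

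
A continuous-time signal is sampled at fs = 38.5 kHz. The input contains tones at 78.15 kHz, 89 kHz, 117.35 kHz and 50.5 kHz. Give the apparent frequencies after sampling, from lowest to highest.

fs/2 = 19.25 kHz.
78.15 kHz mod fs = 1.15 kHz.
1.15 kHz ≤ fs/2 = 19.25 kHz, appears at 1.15 kHz.
89 kHz mod fs = 12 kHz.
12 kHz ≤ fs/2 = 19.25 kHz, appears at 12 kHz.
117.35 kHz mod fs = 1.85 kHz.
1.85 kHz ≤ fs/2 = 19.25 kHz, appears at 1.85 kHz.
50.5 kHz mod fs = 12 kHz.
12 kHz ≤ fs/2 = 19.25 kHz, appears at 12 kHz.
Distinct values: {1.15 kHz, 1.85 kHz, 12 kHz}.

1.15 kHz, 1.85 kHz, 12 kHz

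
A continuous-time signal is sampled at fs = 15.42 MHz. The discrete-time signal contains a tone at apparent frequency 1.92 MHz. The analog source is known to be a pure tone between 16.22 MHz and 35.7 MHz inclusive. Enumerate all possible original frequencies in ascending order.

Frequencies that alias to 1.92 MHz are k·fs ± 1.92 MHz for integer k ≥ 0.
k=0: 1.92 MHz.
k=1: 13.5 MHz, 17.34 MHz.
k=2: 28.92 MHz, 32.76 MHz.
k=3: 44.34 MHz, 48.18 MHz.
Within [16.22 MHz, 35.7 MHz]: 17.34 MHz, 28.92 MHz, 32.76 MHz.

17.34 MHz, 28.92 MHz, 32.76 MHz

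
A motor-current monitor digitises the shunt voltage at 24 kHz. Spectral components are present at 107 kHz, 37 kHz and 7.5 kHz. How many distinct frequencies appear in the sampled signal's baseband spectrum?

fs/2 = 12 kHz.
107 kHz mod fs = 11 kHz.
11 kHz ≤ fs/2 = 12 kHz, appears at 11 kHz.
37 kHz mod fs = 13 kHz.
13 kHz > fs/2 = 12 kHz, folds to fs − 13 kHz = 11 kHz.
7.5 kHz ≤ fs/2 = 12 kHz, passes unchanged.
Distinct values: {7.5 kHz, 11 kHz} → 2.

2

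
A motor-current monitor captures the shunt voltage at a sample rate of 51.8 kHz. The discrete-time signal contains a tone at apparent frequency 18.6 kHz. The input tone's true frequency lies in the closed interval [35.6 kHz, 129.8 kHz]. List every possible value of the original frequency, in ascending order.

Frequencies that alias to 18.6 kHz are k·fs ± 18.6 kHz for integer k ≥ 0.
k=0: 18.6 kHz.
k=1: 33.2 kHz, 70.4 kHz.
k=2: 85 kHz, 122.2 kHz.
k=3: 136.8 kHz, 174 kHz.
Within [35.6 kHz, 129.8 kHz]: 70.4 kHz, 85 kHz, 122.2 kHz.

70.4 kHz, 85 kHz, 122.2 kHz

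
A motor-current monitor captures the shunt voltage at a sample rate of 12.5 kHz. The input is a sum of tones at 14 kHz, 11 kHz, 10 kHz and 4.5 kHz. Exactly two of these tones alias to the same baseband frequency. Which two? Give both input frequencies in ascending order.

fs/2 = 6.25 kHz.
14 kHz mod fs = 1.5 kHz.
1.5 kHz ≤ fs/2 = 6.25 kHz, appears at 1.5 kHz.
11 kHz > fs/2 = 6.25 kHz, folds to fs − 11 kHz = 1.5 kHz.
10 kHz > fs/2 = 6.25 kHz, folds to fs − 10 kHz = 2.5 kHz.
4.5 kHz ≤ fs/2 = 6.25 kHz, passes unchanged.
11 kHz and 14 kHz both map to 1.5 kHz.

11 kHz, 14 kHz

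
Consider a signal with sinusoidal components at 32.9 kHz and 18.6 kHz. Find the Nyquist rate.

65.8 kHz

Highest-frequency component: 32.9 kHz.
Nyquist rate = 2 × 32.9 kHz = 65.8 kHz.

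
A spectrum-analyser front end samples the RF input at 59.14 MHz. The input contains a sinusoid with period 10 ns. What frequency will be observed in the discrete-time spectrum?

18.28 MHz

T = 10 ns → f = 1/T = 100 MHz.
100 MHz mod fs = 40.86 MHz.
40.86 MHz > fs/2 = 29.57 MHz, folds to fs − 40.86 MHz = 18.28 MHz.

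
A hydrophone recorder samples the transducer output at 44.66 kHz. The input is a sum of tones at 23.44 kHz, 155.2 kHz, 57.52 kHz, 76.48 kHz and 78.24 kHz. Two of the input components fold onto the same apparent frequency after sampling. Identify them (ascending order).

23.44 kHz, 155.2 kHz

fs/2 = 22.33 kHz.
23.44 kHz > fs/2 = 22.33 kHz, folds to fs − 23.44 kHz = 21.22 kHz.
155.2 kHz mod fs = 21.22 kHz.
21.22 kHz ≤ fs/2 = 22.33 kHz, appears at 21.22 kHz.
57.52 kHz mod fs = 12.86 kHz.
12.86 kHz ≤ fs/2 = 22.33 kHz, appears at 12.86 kHz.
76.48 kHz mod fs = 31.82 kHz.
31.82 kHz > fs/2 = 22.33 kHz, folds to fs − 31.82 kHz = 12.84 kHz.
78.24 kHz mod fs = 33.58 kHz.
33.58 kHz > fs/2 = 22.33 kHz, folds to fs − 33.58 kHz = 11.08 kHz.
23.44 kHz and 155.2 kHz both map to 21.22 kHz.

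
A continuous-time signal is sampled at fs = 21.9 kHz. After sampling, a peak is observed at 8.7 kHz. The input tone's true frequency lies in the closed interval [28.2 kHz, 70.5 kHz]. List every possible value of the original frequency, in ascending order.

30.6 kHz, 35.1 kHz, 52.5 kHz, 57 kHz

Frequencies that alias to 8.7 kHz are k·fs ± 8.7 kHz for integer k ≥ 0.
k=0: 8.7 kHz.
k=1: 13.2 kHz, 30.6 kHz.
k=2: 35.1 kHz, 52.5 kHz.
k=3: 57 kHz, 74.4 kHz.
k=4: 78.9 kHz, 96.3 kHz.
Within [28.2 kHz, 70.5 kHz]: 30.6 kHz, 35.1 kHz, 52.5 kHz, 57 kHz.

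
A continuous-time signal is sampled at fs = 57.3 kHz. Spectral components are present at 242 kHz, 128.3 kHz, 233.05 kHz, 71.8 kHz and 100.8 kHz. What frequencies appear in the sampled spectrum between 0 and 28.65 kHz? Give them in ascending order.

3.85 kHz, 12.8 kHz, 13.7 kHz, 13.8 kHz, 14.5 kHz

fs/2 = 28.65 kHz.
242 kHz mod fs = 12.8 kHz.
12.8 kHz ≤ fs/2 = 28.65 kHz, appears at 12.8 kHz.
128.3 kHz mod fs = 13.7 kHz.
13.7 kHz ≤ fs/2 = 28.65 kHz, appears at 13.7 kHz.
233.05 kHz mod fs = 3.85 kHz.
3.85 kHz ≤ fs/2 = 28.65 kHz, appears at 3.85 kHz.
71.8 kHz mod fs = 14.5 kHz.
14.5 kHz ≤ fs/2 = 28.65 kHz, appears at 14.5 kHz.
100.8 kHz mod fs = 43.5 kHz.
43.5 kHz > fs/2 = 28.65 kHz, folds to fs − 43.5 kHz = 13.8 kHz.
Distinct values: {3.85 kHz, 12.8 kHz, 13.7 kHz, 13.8 kHz, 14.5 kHz}.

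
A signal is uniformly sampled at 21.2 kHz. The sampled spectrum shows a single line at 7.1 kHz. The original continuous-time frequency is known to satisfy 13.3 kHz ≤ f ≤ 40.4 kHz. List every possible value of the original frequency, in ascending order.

14.1 kHz, 28.3 kHz, 35.3 kHz

Frequencies that alias to 7.1 kHz are k·fs ± 7.1 kHz for integer k ≥ 0.
k=0: 7.1 kHz.
k=1: 14.1 kHz, 28.3 kHz.
k=2: 35.3 kHz, 49.5 kHz.
k=3: 56.5 kHz, 70.7 kHz.
Within [13.3 kHz, 40.4 kHz]: 14.1 kHz, 28.3 kHz, 35.3 kHz.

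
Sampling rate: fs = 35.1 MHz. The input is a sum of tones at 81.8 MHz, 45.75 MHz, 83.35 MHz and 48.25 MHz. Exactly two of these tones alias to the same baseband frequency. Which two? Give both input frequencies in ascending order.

fs/2 = 17.55 MHz.
81.8 MHz mod fs = 11.6 MHz.
11.6 MHz ≤ fs/2 = 17.55 MHz, appears at 11.6 MHz.
45.75 MHz mod fs = 10.65 MHz.
10.65 MHz ≤ fs/2 = 17.55 MHz, appears at 10.65 MHz.
83.35 MHz mod fs = 13.15 MHz.
13.15 MHz ≤ fs/2 = 17.55 MHz, appears at 13.15 MHz.
48.25 MHz mod fs = 13.15 MHz.
13.15 MHz ≤ fs/2 = 17.55 MHz, appears at 13.15 MHz.
48.25 MHz and 83.35 MHz both map to 13.15 MHz.

48.25 MHz, 83.35 MHz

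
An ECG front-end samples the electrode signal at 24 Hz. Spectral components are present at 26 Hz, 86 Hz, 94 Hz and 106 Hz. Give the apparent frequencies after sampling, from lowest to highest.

fs/2 = 12 Hz.
26 Hz mod fs = 2 Hz.
2 Hz ≤ fs/2 = 12 Hz, appears at 2 Hz.
86 Hz mod fs = 14 Hz.
14 Hz > fs/2 = 12 Hz, folds to fs − 14 Hz = 10 Hz.
94 Hz mod fs = 22 Hz.
22 Hz > fs/2 = 12 Hz, folds to fs − 22 Hz = 2 Hz.
106 Hz mod fs = 10 Hz.
10 Hz ≤ fs/2 = 12 Hz, appears at 10 Hz.
Distinct values: {2 Hz, 10 Hz}.

2 Hz, 10 Hz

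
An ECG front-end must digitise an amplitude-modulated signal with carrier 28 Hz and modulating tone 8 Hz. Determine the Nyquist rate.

72 Hz

AM sidebands sit at fc ± fm = 20 Hz and 36 Hz.
Highest-frequency component: 36 Hz.
Nyquist rate = 2 × 36 Hz = 72 Hz.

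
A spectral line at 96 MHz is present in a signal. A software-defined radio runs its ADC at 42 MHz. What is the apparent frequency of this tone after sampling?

96 MHz mod fs = 12 MHz.
12 MHz ≤ fs/2 = 21 MHz, appears at 12 MHz.

12 MHz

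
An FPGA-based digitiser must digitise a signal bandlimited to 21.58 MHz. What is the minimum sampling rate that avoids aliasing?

Nyquist rate = 2 × 21.58 MHz = 43.16 MHz.

43.16 MHz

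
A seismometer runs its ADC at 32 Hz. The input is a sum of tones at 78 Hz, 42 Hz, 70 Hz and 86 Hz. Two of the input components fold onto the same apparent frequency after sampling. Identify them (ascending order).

42 Hz, 86 Hz

fs/2 = 16 Hz.
78 Hz mod fs = 14 Hz.
14 Hz ≤ fs/2 = 16 Hz, appears at 14 Hz.
42 Hz mod fs = 10 Hz.
10 Hz ≤ fs/2 = 16 Hz, appears at 10 Hz.
70 Hz mod fs = 6 Hz.
6 Hz ≤ fs/2 = 16 Hz, appears at 6 Hz.
86 Hz mod fs = 22 Hz.
22 Hz > fs/2 = 16 Hz, folds to fs − 22 Hz = 10 Hz.
42 Hz and 86 Hz both map to 10 Hz.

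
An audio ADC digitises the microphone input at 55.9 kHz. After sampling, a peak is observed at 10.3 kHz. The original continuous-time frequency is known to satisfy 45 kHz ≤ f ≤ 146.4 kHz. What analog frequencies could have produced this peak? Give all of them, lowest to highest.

Frequencies that alias to 10.3 kHz are k·fs ± 10.3 kHz for integer k ≥ 0.
k=0: 10.3 kHz.
k=1: 45.6 kHz, 66.2 kHz.
k=2: 101.5 kHz, 122.1 kHz.
k=3: 157.4 kHz, 178 kHz.
Within [45 kHz, 146.4 kHz]: 45.6 kHz, 66.2 kHz, 101.5 kHz, 122.1 kHz.

45.6 kHz, 66.2 kHz, 101.5 kHz, 122.1 kHz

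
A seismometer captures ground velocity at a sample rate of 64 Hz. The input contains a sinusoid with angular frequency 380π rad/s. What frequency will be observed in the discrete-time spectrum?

ω = 380π rad/s → f = ω/(2π) = 190 Hz.
190 Hz mod fs = 62 Hz.
62 Hz > fs/2 = 32 Hz, folds to fs − 62 Hz = 2 Hz.

2 Hz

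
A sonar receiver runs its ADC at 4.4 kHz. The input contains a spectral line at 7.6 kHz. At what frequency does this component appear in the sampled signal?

7.6 kHz mod fs = 3.2 kHz.
3.2 kHz > fs/2 = 2.2 kHz, folds to fs − 3.2 kHz = 1.2 kHz.

1.2 kHz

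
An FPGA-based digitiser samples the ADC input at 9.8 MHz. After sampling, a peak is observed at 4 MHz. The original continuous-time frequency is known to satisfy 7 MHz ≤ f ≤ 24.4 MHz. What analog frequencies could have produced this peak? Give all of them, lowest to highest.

Frequencies that alias to 4 MHz are k·fs ± 4 MHz for integer k ≥ 0.
k=0: 4 MHz.
k=1: 5.8 MHz, 13.8 MHz.
k=2: 15.6 MHz, 23.6 MHz.
k=3: 25.4 MHz, 33.4 MHz.
Within [7 MHz, 24.4 MHz]: 13.8 MHz, 15.6 MHz, 23.6 MHz.

13.8 MHz, 15.6 MHz, 23.6 MHz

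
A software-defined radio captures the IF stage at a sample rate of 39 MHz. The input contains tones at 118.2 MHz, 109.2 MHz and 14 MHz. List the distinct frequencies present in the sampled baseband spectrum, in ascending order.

fs/2 = 19.5 MHz.
118.2 MHz mod fs = 1.2 MHz.
1.2 MHz ≤ fs/2 = 19.5 MHz, appears at 1.2 MHz.
109.2 MHz mod fs = 31.2 MHz.
31.2 MHz > fs/2 = 19.5 MHz, folds to fs − 31.2 MHz = 7.8 MHz.
14 MHz ≤ fs/2 = 19.5 MHz, passes unchanged.
Distinct values: {1.2 MHz, 7.8 MHz, 14 MHz}.

1.2 MHz, 7.8 MHz, 14 MHz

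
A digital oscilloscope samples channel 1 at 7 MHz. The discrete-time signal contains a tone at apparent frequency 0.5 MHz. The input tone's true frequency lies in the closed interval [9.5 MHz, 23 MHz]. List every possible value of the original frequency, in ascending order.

Frequencies that alias to 0.5 MHz are k·fs ± 0.5 MHz for integer k ≥ 0.
k=0: 0.5 MHz.
k=1: 6.5 MHz, 7.5 MHz.
k=2: 13.5 MHz, 14.5 MHz.
k=3: 20.5 MHz, 21.5 MHz.
k=4: 27.5 MHz, 28.5 MHz.
Within [9.5 MHz, 23 MHz]: 13.5 MHz, 14.5 MHz, 20.5 MHz, 21.5 MHz.

13.5 MHz, 14.5 MHz, 20.5 MHz, 21.5 MHz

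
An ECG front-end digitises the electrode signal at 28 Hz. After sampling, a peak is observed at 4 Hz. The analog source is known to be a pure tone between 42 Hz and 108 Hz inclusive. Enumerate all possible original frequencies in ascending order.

Frequencies that alias to 4 Hz are k·fs ± 4 Hz for integer k ≥ 0.
k=0: 4 Hz.
k=1: 24 Hz, 32 Hz.
k=2: 52 Hz, 60 Hz.
k=3: 80 Hz, 88 Hz.
k=4: 108 Hz, 116 Hz.
k=5: 136 Hz, 144 Hz.
Within [42 Hz, 108 Hz]: 52 Hz, 60 Hz, 80 Hz, 88 Hz, 108 Hz.

52 Hz, 60 Hz, 80 Hz, 88 Hz, 108 Hz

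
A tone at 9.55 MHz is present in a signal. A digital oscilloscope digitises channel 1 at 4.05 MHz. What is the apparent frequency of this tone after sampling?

9.55 MHz mod fs = 1.45 MHz.
1.45 MHz ≤ fs/2 = 2.025 MHz, appears at 1.45 MHz.

1.45 MHz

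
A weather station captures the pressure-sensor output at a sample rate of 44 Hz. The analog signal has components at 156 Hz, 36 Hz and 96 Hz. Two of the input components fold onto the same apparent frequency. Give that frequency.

8 Hz

fs/2 = 22 Hz.
156 Hz mod fs = 24 Hz.
24 Hz > fs/2 = 22 Hz, folds to fs − 24 Hz = 20 Hz.
36 Hz > fs/2 = 22 Hz, folds to fs − 36 Hz = 8 Hz.
96 Hz mod fs = 8 Hz.
8 Hz ≤ fs/2 = 22 Hz, appears at 8 Hz.
36 Hz and 96 Hz both map to 8 Hz.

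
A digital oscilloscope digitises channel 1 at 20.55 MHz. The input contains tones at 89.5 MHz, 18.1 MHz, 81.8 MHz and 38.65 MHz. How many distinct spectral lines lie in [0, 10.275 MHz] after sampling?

3

fs/2 = 10.275 MHz.
89.5 MHz mod fs = 7.3 MHz.
7.3 MHz ≤ fs/2 = 10.275 MHz, appears at 7.3 MHz.
18.1 MHz > fs/2 = 10.275 MHz, folds to fs − 18.1 MHz = 2.45 MHz.
81.8 MHz mod fs = 20.15 MHz.
20.15 MHz > fs/2 = 10.275 MHz, folds to fs − 20.15 MHz = 0.4 MHz.
38.65 MHz mod fs = 18.1 MHz.
18.1 MHz > fs/2 = 10.275 MHz, folds to fs − 18.1 MHz = 2.45 MHz.
Distinct values: {0.4 MHz, 2.45 MHz, 7.3 MHz} → 3.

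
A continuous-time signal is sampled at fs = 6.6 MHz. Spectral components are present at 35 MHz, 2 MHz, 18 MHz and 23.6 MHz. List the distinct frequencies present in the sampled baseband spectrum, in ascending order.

fs/2 = 3.3 MHz.
35 MHz mod fs = 2 MHz.
2 MHz ≤ fs/2 = 3.3 MHz, appears at 2 MHz.
2 MHz ≤ fs/2 = 3.3 MHz, passes unchanged.
18 MHz mod fs = 4.8 MHz.
4.8 MHz > fs/2 = 3.3 MHz, folds to fs − 4.8 MHz = 1.8 MHz.
23.6 MHz mod fs = 3.8 MHz.
3.8 MHz > fs/2 = 3.3 MHz, folds to fs − 3.8 MHz = 2.8 MHz.
Distinct values: {1.8 MHz, 2 MHz, 2.8 MHz}.

1.8 MHz, 2 MHz, 2.8 MHz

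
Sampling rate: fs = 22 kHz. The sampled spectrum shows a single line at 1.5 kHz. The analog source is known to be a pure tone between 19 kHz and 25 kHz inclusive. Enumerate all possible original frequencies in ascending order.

20.5 kHz, 23.5 kHz

Frequencies that alias to 1.5 kHz are k·fs ± 1.5 kHz for integer k ≥ 0.
k=0: 1.5 kHz.
k=1: 20.5 kHz, 23.5 kHz.
k=2: 42.5 kHz, 45.5 kHz.
Within [19 kHz, 25 kHz]: 20.5 kHz, 23.5 kHz.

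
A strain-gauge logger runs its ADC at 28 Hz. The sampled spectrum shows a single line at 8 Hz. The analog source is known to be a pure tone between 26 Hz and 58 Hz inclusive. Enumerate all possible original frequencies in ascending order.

36 Hz, 48 Hz

Frequencies that alias to 8 Hz are k·fs ± 8 Hz for integer k ≥ 0.
k=0: 8 Hz.
k=1: 20 Hz, 36 Hz.
k=2: 48 Hz, 64 Hz.
k=3: 76 Hz, 92 Hz.
Within [26 Hz, 58 Hz]: 36 Hz, 48 Hz.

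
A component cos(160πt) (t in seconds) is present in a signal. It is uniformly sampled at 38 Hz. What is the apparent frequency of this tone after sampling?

4 Hz

ω = 160π rad/s → f = ω/(2π) = 80 Hz.
80 Hz mod fs = 4 Hz.
4 Hz ≤ fs/2 = 19 Hz, appears at 4 Hz.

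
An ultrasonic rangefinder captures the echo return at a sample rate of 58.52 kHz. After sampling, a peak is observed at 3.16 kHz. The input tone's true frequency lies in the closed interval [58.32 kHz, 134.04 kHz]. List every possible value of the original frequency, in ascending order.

61.68 kHz, 113.88 kHz, 120.2 kHz

Frequencies that alias to 3.16 kHz are k·fs ± 3.16 kHz for integer k ≥ 0.
k=0: 3.16 kHz.
k=1: 55.36 kHz, 61.68 kHz.
k=2: 113.88 kHz, 120.2 kHz.
k=3: 172.4 kHz, 178.72 kHz.
Within [58.32 kHz, 134.04 kHz]: 61.68 kHz, 113.88 kHz, 120.2 kHz.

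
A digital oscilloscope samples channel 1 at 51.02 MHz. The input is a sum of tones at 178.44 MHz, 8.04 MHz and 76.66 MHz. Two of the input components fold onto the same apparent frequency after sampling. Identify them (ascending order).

76.66 MHz, 178.44 MHz

fs/2 = 25.51 MHz.
178.44 MHz mod fs = 25.38 MHz.
25.38 MHz ≤ fs/2 = 25.51 MHz, appears at 25.38 MHz.
8.04 MHz ≤ fs/2 = 25.51 MHz, passes unchanged.
76.66 MHz mod fs = 25.64 MHz.
25.64 MHz > fs/2 = 25.51 MHz, folds to fs − 25.64 MHz = 25.38 MHz.
76.66 MHz and 178.44 MHz both map to 25.38 MHz.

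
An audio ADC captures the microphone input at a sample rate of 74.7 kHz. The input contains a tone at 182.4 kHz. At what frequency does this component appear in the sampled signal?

182.4 kHz mod fs = 33 kHz.
33 kHz ≤ fs/2 = 37.35 kHz, appears at 33 kHz.

33 kHz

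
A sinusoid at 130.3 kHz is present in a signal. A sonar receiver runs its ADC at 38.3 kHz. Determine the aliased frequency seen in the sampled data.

130.3 kHz mod fs = 15.4 kHz.
15.4 kHz ≤ fs/2 = 19.15 kHz, appears at 15.4 kHz.

15.4 kHz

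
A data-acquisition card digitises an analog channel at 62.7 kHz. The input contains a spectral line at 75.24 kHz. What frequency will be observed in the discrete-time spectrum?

75.24 kHz mod fs = 12.54 kHz.
12.54 kHz ≤ fs/2 = 31.35 kHz, appears at 12.54 kHz.

12.54 kHz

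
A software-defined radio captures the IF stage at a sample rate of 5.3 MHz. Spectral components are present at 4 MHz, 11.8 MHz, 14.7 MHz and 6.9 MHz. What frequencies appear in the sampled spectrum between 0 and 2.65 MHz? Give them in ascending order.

fs/2 = 2.65 MHz.
4 MHz > fs/2 = 2.65 MHz, folds to fs − 4 MHz = 1.3 MHz.
11.8 MHz mod fs = 1.2 MHz.
1.2 MHz ≤ fs/2 = 2.65 MHz, appears at 1.2 MHz.
14.7 MHz mod fs = 4.1 MHz.
4.1 MHz > fs/2 = 2.65 MHz, folds to fs − 4.1 MHz = 1.2 MHz.
6.9 MHz mod fs = 1.6 MHz.
1.6 MHz ≤ fs/2 = 2.65 MHz, appears at 1.6 MHz.
Distinct values: {1.2 MHz, 1.3 MHz, 1.6 MHz}.

1.2 MHz, 1.3 MHz, 1.6 MHz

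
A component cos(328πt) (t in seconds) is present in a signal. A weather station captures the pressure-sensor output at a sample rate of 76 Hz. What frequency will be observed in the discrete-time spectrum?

ω = 328π rad/s → f = ω/(2π) = 164 Hz.
164 Hz mod fs = 12 Hz.
12 Hz ≤ fs/2 = 38 Hz, appears at 12 Hz.

12 Hz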